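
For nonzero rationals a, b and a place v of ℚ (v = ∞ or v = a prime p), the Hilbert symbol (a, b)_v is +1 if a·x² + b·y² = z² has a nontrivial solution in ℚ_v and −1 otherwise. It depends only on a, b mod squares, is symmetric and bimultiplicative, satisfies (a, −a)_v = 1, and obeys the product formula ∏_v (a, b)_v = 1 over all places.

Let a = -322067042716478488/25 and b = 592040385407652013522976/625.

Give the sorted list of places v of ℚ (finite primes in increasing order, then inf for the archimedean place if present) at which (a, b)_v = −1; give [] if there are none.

Mod squares: a ≡ -381238, b ≡ 1036703426. Check v ∈ {∞, 2, 5, 11, 13, 23, 29, 31, 43, 53}.
v=53: a=53^2·(≡37), b=53^3·(≡48) mod 53; (37|53)=+1, (48|53)=-1; (−1)^{2·3·26}·(+1)^3·(-1)^2 = +1.
v=13: a=13^3·(≡2), b=13^4·(≡6) mod 13; (2|13)=-1, (6|13)=-1; (−1)^{3·4·6}·(-1)^4·(-1)^3 = -1.
v=2: v_2(a)=3, v_2(b)=5; units ≡ 5, 1 (mod 8); ε·ε+αω+βω = 0·0+3·0+5·1 ≡ 1  ⇒  (a,b)_2 = -1.
v=11: a=11^1·(≡1), b=11^1·(≡8) mod 11; (1|11)=+1, (8|11)=-1; (−1)^{1·1·5}·(+1)^1·(-1)^1 = +1.
v=31: a=31^1·(≡4), b=31^1·(≡30) mod 31; (4|31)=+1, (30|31)=-1; (−1)^{1·1·15}·(+1)^1·(-1)^1 = +1.
v=23: a=23^2·(≡7), b=23^3·(≡15) mod 23; (7|23)=-1, (15|23)=-1; (−1)^{2·3·11}·(-1)^3·(-1)^2 = -1.
v=43: a=43^1·(≡10), b=43^1·(≡25) mod 43; (10|43)=+1, (25|43)=+1; (−1)^{1·1·21}·(+1)^1·(+1)^1 = -1.
v=∞: -381238 < 0 and 1036703426 > 0  ⇒  (a,b)_∞ = +1.
v=29: a=29^2·(≡9), b=29^3·(≡1) mod 29; (9|29)=+1, (1|29)=+1; (−1)^{2·3·14}·(+1)^3·(+1)^2 = +1.
v=5: a=5^-2·(≡2), b=5^-4·(≡1) mod 5; (2|5)=-1, (1|5)=+1; (−1)^{-2·-4·2}·(-1)^-4·(+1)^-2 = +1.
(-381238, 1036703426 / ℚ) ramifies at {2, 13, 23, 43}: a division algebra.

[2, 13, 23, 43]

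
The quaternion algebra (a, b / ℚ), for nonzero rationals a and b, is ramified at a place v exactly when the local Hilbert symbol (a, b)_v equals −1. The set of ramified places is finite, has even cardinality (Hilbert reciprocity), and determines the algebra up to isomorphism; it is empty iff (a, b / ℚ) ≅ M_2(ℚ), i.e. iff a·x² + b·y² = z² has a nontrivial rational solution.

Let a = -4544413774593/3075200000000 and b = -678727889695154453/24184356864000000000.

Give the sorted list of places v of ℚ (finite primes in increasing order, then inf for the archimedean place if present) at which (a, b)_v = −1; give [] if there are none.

(a, b) ≡ (-18354, -6555) mod (ℚ^×)²; places V = {2, 3, 5, 7, 11, 17, 19, 23, 31, ∞}.
(a,b)_11: α=2, u≡9; β=4, v≡5 (mod 11); (9|11)=+1, (5|11)=+1; sign (−1)^0·+1^4·+1^2 = +1.
(a,b)_17: α=4, u≡5; β=4, v≡7 (mod 17); (5|17)=-1, (7|17)=-1; sign (−1)^0·-1^4·-1^4 = +1.
(a,b)_5: α=-8, u≡1; β=-9, v≡4 (mod 5); (1|5)=+1, (4|5)=+1; sign (−1)^0·+1^-9·+1^-8 = +1.
(a,b)_3: α=1, u≡2; β=-1, v≡2 (mod 3); (2|3)=-1, (2|3)=-1; sign (−1)^1·-1^-1·-1^1 = -1.
(a,b)_23: α=1, u≡22; β=3, v≡14 (mod 23); (22|23)=-1, (14|23)=-1; sign (−1)^1·-1^3·-1^1 = -1.
(a,b)_2: α=-13, β=-32; u≡7, v≡5 (mod 8); ε(u)ε(v)=1·0, αω(v)=-13·1, βω(u)=-32·0; sum ≡ 1  ⇒  -1.
(a,b)_19: α=1, u≡14; β=1, v≡5 (mod 19); (14|19)=-1, (5|19)=+1; sign (−1)^1·-1^1·+1^1 = +1.
(a,b)_∞: sgn(-18354)=−, sgn(-6555)=−, so -1.
(a,b)_31: α=-2, u≡27; β=-2, v≡24 (mod 31); (27|31)=-1, (24|31)=-1; sign (−1)^0·-1^-2·-1^-2 = +1.
(a,b)_7: α=3, u≡6; β=4, v≡1 (mod 7); (6|7)=-1, (1|7)=+1; sign (−1)^0·-1^4·+1^3 = +1.
Ram(-18354, -6555) = {2, 3, 23, ∞}; no ℚ_2-point on the conic.

[2, 3, 23, inf]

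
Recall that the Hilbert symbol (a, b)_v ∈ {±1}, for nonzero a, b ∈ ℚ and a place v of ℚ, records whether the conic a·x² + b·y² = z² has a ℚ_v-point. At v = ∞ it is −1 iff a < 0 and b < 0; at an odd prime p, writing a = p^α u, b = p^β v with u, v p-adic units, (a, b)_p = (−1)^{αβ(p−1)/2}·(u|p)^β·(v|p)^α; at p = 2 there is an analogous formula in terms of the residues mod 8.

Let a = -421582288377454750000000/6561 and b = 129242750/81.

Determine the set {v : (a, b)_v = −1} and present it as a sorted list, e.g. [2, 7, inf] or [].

(a, b) ≡ (-1447390, 30590) mod (ℚ^×)²; places V = {2, 3, 5, 7, 13, 19, 23, 29, 31, ∞}.
(a,b)_7: α=1, u≡6; β=1, v≡2 (mod 7); (6|7)=-1, (2|7)=+1; sign (−1)^1·-1^1·+1^1 = +1.
(a,b)_5: α=9, u≡3; β=3, v≡2 (mod 5); (3|5)=-1, (2|5)=-1; sign (−1)^0·-1^3·-1^9 = +1.
(a,b)_31: α=1, u≡3; β=0, v≡13 (mod 31); (3|31)=-1, (13|31)=-1; sign (−1)^0·-1^0·-1^1 = -1.
(a,b)_13: α=2, u≡3; β=2, v≡4 (mod 13); (3|13)=+1, (4|13)=+1; sign (−1)^0·+1^2·+1^2 = +1.
(a,b)_3: α=-8, u≡2; β=-4, v≡2 (mod 3); (2|3)=-1, (2|3)=-1; sign (−1)^0·-1^-4·-1^-8 = +1.
(a,b)_29: α=1, u≡25; β=0, v≡7 (mod 29); (25|29)=+1, (7|29)=+1; sign (−1)^0·+1^0·+1^1 = +1.
(a,b)_∞: sgn(-1447390)=−, sgn(30590)=+, so +1.
(a,b)_23: α=3, u≡19; β=1, v≡10 (mod 23); (19|23)=-1, (10|23)=-1; sign (−1)^1·-1^1·-1^3 = -1.
(a,b)_2: α=7, β=1; u≡1, v≡7 (mod 8); ε(u)ε(v)=0·1, αω(v)=7·0, βω(u)=1·0; sum ≡ 0  ⇒  +1.
(a,b)_19: α=4, u≡4; β=1, v≡12 (mod 19); (4|19)=+1, (12|19)=-1; sign (−1)^0·+1^1·-1^4 = +1.
|Ram(-1447390, 30590)| = 2, even; anisotropic at {23, 31}.

[23, 31]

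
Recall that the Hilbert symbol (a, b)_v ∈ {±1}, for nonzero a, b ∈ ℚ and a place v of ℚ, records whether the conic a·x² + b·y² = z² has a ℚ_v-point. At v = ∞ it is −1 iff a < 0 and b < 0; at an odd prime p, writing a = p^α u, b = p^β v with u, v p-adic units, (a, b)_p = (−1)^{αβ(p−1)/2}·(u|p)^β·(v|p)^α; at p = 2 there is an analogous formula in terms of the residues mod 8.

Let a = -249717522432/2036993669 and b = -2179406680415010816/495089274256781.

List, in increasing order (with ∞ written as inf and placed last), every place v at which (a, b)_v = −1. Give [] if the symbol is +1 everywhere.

[23, inf]

(a, b) ≡ (-87, -2001) mod (ℚ^×)²; places V = {2, 3, 7, 11, 17, 23, 29, ∞}.
(a,b)_2: α=16, β=22; u≡1, v≡7 (mod 8); ε(u)ε(v)=0·1, αω(v)=16·0, βω(u)=22·0; sum ≡ 0  ⇒  +1.
(a,b)_17: α=-4, u≡4; β=-6, v≡14 (mod 17); (4|17)=+1, (14|17)=-1; sign (−1)^0·+1^-6·-1^-4 = +1.
(a,b)_11: α=0, u≡1; β=2, v≡3 (mod 11); (1|11)=+1, (3|11)=+1; sign (−1)^0·+1^2·+1^0 = +1.
(a,b)_7: α=4, u≡1; β=6, v≡2 (mod 7); (1|7)=+1, (2|7)=+1; sign (−1)^0·+1^6·+1^4 = +1.
(a,b)_∞: sgn(-87)=−, sgn(-2001)=−, so -1.
(a,b)_3: α=1, u≡1; β=1, v≡2 (mod 3); (1|3)=+1, (2|3)=-1; sign (−1)^1·+1^1·-1^1 = +1.
(a,b)_29: α=-3, u≡18; β=-5, v≡14 (mod 29); (18|29)=-1, (14|29)=-1; sign (−1)^0·-1^-5·-1^-3 = +1.
(a,b)_23: α=2, u≡11; β=3, v≡20 (mod 23); (11|23)=-1, (20|23)=-1; sign (−1)^0·-1^3·-1^2 = -1.
|Ram(-87, -2001)| = 2, even; anisotropic at {23, ∞}.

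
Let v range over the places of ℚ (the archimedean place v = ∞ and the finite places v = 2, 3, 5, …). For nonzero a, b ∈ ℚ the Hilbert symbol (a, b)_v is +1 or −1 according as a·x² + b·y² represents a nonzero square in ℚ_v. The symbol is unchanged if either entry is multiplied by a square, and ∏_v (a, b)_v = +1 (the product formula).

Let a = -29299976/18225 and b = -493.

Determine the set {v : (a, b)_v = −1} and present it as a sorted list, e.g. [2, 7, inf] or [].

Mod squares: a ≡ -25346, b ≡ -493. Check v ∈ {∞, 2, 3, 5, 17, 19, 23, 29}.
v=3: a=3^-6·(≡1), b=3^0·(≡2) mod 3; (1|3)=+1, (2|3)=-1; (−1)^{-6·0·1}·(+1)^0·(-1)^-6 = +1.
v=2: v_2(a)=3, v_2(b)=0; units ≡ 7, 3 (mod 8); ε·ε+αω+βω = 1·1+3·1+0·0 ≡ 0  ⇒  (a,b)_2 = +1.
v=∞: -25346 < 0 and -493 < 0  ⇒  (a,b)_∞ = -1.
v=5: a=5^-2·(≡1), b=5^0·(≡2) mod 5; (1|5)=+1, (2|5)=-1; (−1)^{-2·0·2}·(+1)^0·(-1)^-2 = +1.
v=17: a=17^2·(≡4), b=17^1·(≡5) mod 17; (4|17)=+1, (5|17)=-1; (−1)^{2·1·8}·(+1)^1·(-1)^2 = +1.
v=29: a=29^1·(≡28), b=29^1·(≡12) mod 29; (28|29)=+1, (12|29)=-1; (−1)^{1·1·14}·(+1)^1·(-1)^1 = -1.
v=19: a=19^1·(≡3), b=19^0·(≡1) mod 19; (3|19)=-1, (1|19)=+1; (−1)^{1·0·9}·(-1)^0·(+1)^1 = +1.
v=23: a=23^1·(≡9), b=23^0·(≡13) mod 23; (9|23)=+1, (13|23)=+1; (−1)^{1·0·11}·(+1)^0·(+1)^1 = +1.
(-25346, -493 / ℚ) ramifies at {29, ∞}: a division algebra.

[29, inf]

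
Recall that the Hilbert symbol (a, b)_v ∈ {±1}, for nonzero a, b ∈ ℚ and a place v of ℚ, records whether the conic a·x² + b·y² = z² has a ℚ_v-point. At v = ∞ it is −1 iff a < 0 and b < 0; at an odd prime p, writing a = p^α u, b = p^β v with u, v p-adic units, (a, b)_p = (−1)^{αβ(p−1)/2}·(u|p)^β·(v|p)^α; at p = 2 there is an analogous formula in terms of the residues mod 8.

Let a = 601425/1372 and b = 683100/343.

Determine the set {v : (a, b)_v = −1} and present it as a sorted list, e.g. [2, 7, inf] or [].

Mod squares: a ≡ 231, b ≡ 5313. Check v ∈ {∞, 2, 3, 5, 7, 11, 23}.
v=∞: 231 > 0 and 5313 > 0  ⇒  (a,b)_∞ = +1.
v=5: a=5^2·(≡1), b=5^2·(≡3) mod 5; (1|5)=+1, (3|5)=-1; (−1)^{2·2·2}·(+1)^2·(-1)^2 = +1.
v=2: v_2(a)=-2, v_2(b)=2; units ≡ 7, 1 (mod 8); ε·ε+αω+βω = 1·0+-2·0+2·0 ≡ 0  ⇒  (a,b)_2 = +1.
v=7: a=7^-3·(≡5), b=7^-3·(≡5) mod 7; (5|7)=-1, (5|7)=-1; (−1)^{-3·-3·3}·(-1)^-3·(-1)^-3 = -1.
v=23: a=23^0·(≡6), b=23^1·(≡8) mod 23; (6|23)=+1, (8|23)=+1; (−1)^{0·1·11}·(+1)^1·(+1)^0 = +1.
v=11: a=11^1·(≡2), b=11^1·(≡8) mod 11; (2|11)=-1, (8|11)=-1; (−1)^{1·1·5}·(-1)^1·(-1)^1 = -1.
v=3: a=3^7·(≡2), b=3^3·(≡1) mod 3; (2|3)=-1, (1|3)=+1; (−1)^{7·3·1}·(-1)^3·(+1)^7 = +1.
|Ram(231, 5313)| = 2, even; anisotropic at {7, 11}.

[7, 11]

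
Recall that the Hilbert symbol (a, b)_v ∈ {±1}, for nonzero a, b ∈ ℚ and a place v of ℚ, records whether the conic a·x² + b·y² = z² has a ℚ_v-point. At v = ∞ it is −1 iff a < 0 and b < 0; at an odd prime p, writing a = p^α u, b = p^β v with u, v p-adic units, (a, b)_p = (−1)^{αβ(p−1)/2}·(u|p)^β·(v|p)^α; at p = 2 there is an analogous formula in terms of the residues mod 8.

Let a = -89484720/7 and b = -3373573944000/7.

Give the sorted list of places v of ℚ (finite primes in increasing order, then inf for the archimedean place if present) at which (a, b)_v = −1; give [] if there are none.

(a, b) ≡ (-39149565, -103845) mod (ℚ^×)²; places V = {2, 3, 5, 7, 13, 23, 29, 43, ∞}.
(a,b)_29: α=1, u≡1; β=2, v≡24 (mod 29); (1|29)=+1, (24|29)=+1; sign (−1)^0·+1^2·+1^1 = +1.
(a,b)_5: α=1, u≡3; β=3, v≡4 (mod 5); (3|5)=-1, (4|5)=+1; sign (−1)^0·-1^3·+1^1 = -1.
(a,b)_23: α=1, u≡9; β=1, v≡4 (mod 23); (9|23)=+1, (4|23)=+1; sign (−1)^1·+1^1·+1^1 = -1.
(a,b)_7: α=-1, u≡4; β=-1, v≡6 (mod 7); (4|7)=+1, (6|7)=-1; sign (−1)^1·+1^-1·-1^-1 = +1.
(a,b)_2: α=4, β=6; u≡3, v≡3 (mod 8); ε(u)ε(v)=1·1, αω(v)=4·1, βω(u)=6·1; sum ≡ 1  ⇒  -1.
(a,b)_13: α=1, u≡3; β=2, v≡3 (mod 13); (3|13)=+1, (3|13)=+1; sign (−1)^0·+1^2·+1^1 = +1.
(a,b)_∞: sgn(-39149565)=−, sgn(-103845)=−, so -1.
(a,b)_43: α=1, u≡29; β=1, v≡25 (mod 43); (29|43)=-1, (25|43)=+1; sign (−1)^1·-1^1·+1^1 = +1.
(a,b)_3: α=1, u≡1; β=1, v≡2 (mod 3); (1|3)=+1, (2|3)=-1; sign (−1)^1·+1^1·-1^1 = +1.
|Ram(-39149565, -103845)| = 4, even; anisotropic at {2, 5, 23, ∞}.

[2, 5, 23, inf]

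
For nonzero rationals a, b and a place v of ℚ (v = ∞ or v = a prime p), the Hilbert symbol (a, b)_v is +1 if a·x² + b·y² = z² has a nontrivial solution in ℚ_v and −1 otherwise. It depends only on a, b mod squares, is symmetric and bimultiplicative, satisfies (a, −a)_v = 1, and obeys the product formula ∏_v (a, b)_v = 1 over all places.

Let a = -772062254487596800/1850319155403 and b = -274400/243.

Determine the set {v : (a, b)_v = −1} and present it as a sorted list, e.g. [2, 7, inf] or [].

(a, b) ≡ (-21, -42) mod (ℚ^×)²; places V = {2, 3, 5, 7, 13, 17, 19, 29, 59, ∞}.
(a,b)_2: α=8, β=5; u≡3, v≡3 (mod 8); ε(u)ε(v)=1·1, αω(v)=8·1, βω(u)=5·1; sum ≡ 0  ⇒  +1.
(a,b)_∞: sgn(-21)=−, sgn(-42)=−, so -1.
(a,b)_3: α=-7, u≡2; β=-5, v≡1 (mod 3); (2|3)=-1, (1|3)=+1; sign (−1)^1·-1^-5·+1^-7 = +1.
(a,b)_7: α=11, u≡4; β=3, v≡1 (mod 7); (4|7)=+1, (1|7)=+1; sign (−1)^1·+1^3·+1^11 = -1.
(a,b)_19: α=2, u≡6; β=0, v≡10 (mod 19); (6|19)=+1, (10|19)=-1; sign (−1)^0·+1^0·-1^2 = +1.
(a,b)_29: α=-2, u≡12; β=0, v≡13 (mod 29); (12|29)=-1, (13|29)=+1; sign (−1)^0·-1^0·+1^-2 = +1.
(a,b)_13: α=2, u≡6; β=0, v≡12 (mod 13); (6|13)=-1, (12|13)=+1; sign (−1)^0·-1^0·+1^2 = +1.
(a,b)_59: α=-2, u≡18; β=0, v≡35 (mod 59); (18|59)=-1, (35|59)=+1; sign (−1)^0·-1^0·+1^-2 = +1.
(a,b)_17: α=-2, u≡8; β=0, v≡13 (mod 17); (8|17)=+1, (13|17)=+1; sign (−1)^0·+1^0·+1^-2 = +1.
(a,b)_5: α=2, u≡1; β=2, v≡3 (mod 5); (1|5)=+1, (3|5)=-1; sign (−1)^0·+1^2·-1^2 = +1.
(-21, -42 / ℚ) ramifies at {7, ∞}: a division algebra.

[7, inf]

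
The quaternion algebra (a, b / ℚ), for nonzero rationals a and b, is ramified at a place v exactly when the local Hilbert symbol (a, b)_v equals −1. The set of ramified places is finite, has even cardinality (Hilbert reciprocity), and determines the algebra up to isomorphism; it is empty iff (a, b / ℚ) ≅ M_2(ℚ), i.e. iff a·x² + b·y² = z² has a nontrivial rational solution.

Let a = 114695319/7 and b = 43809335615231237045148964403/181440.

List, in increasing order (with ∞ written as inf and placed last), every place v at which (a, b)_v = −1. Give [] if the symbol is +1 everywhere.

Mod squares: a ≡ 434217, b ≡ 4879105. Check v ∈ {∞, 2, 3, 5, 7, 11, 19, 23, 29, 31, 43}.
v=5: a=5^0·(≡2), b=5^-1·(≡1) mod 5; (2|5)=-1, (1|5)=+1; (−1)^{0·-1·2}·(-1)^-1·(+1)^0 = -1.
v=2: v_2(a)=0, v_2(b)=-6; units ≡ 1, 1 (mod 8); ε·ε+αω+βω = 0·0+0·0+-6·0 ≡ 0  ⇒  (a,b)_2 = +1.
v=11: a=11^0·(≡5), b=11^3·(≡6) mod 11; (5|11)=+1, (6|11)=-1; (−1)^{0·3·5}·(+1)^3·(-1)^0 = +1.
v=43: a=43^2·(≡22), b=43^6·(≡40) mod 43; (22|43)=-1, (40|43)=+1; (−1)^{2·6·21}·(-1)^6·(+1)^2 = +1.
v=∞: 434217 > 0 and 4879105 > 0  ⇒  (a,b)_∞ = +1.
v=23: a=23^1·(≡11), b=23^3·(≡9) mod 23; (11|23)=-1, (9|23)=+1; (−1)^{1·3·11}·(-1)^3·(+1)^1 = +1.
v=31: a=31^1·(≡22), b=31^4·(≡29) mod 31; (22|31)=-1, (29|31)=-1; (−1)^{1·4·15}·(-1)^4·(-1)^1 = -1.
v=29: a=29^1·(≡7), b=29^3·(≡22) mod 29; (7|29)=+1, (22|29)=+1; (−1)^{1·3·14}·(+1)^3·(+1)^1 = +1.
v=3: a=3^1·(≡1), b=3^-4·(≡1) mod 3; (1|3)=+1, (1|3)=+1; (−1)^{1·-4·1}·(+1)^-4·(+1)^1 = +1.
v=7: a=7^-1·(≡4), b=7^-1·(≡1) mod 7; (4|7)=+1, (1|7)=+1; (−1)^{-1·-1·3}·(+1)^-1·(+1)^-1 = -1.
v=19: a=19^0·(≡2), b=19^1·(≡14) mod 19; (2|19)=-1, (14|19)=-1; (−1)^{0·1·9}·(-1)^1·(-1)^0 = -1.
(434217, 4879105 / ℚ) ramifies at {5, 7, 19, 31}: a division algebra.

[5, 7, 19, 31]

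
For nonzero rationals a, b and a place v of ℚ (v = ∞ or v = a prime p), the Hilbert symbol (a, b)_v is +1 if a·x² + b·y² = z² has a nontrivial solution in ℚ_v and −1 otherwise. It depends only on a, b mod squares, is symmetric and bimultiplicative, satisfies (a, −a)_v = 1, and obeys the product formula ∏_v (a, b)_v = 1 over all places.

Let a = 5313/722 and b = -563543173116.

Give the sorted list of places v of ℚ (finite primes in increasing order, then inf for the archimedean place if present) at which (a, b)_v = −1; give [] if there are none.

[23, 31]

(a, b) ≡ (10626, -4991) mod (ℚ^×)²; places V = {2, 3, 7, 11, 19, 23, 31, ∞}.
(a,b)_23: α=1, u≡18; β=3, v≡6 (mod 23); (18|23)=+1, (6|23)=+1; sign (−1)^1·+1^3·+1^1 = -1.
(a,b)_19: α=-2, u≡6; β=0, v≡17 (mod 19); (6|19)=+1, (17|19)=+1; sign (−1)^0·+1^0·+1^-2 = +1.
(a,b)_31: α=0, u≡22; β=1, v≡16 (mod 31); (22|31)=-1, (16|31)=+1; sign (−1)^0·-1^1·+1^0 = -1.
(a,b)_∞: sgn(10626)=+, sgn(-4991)=−, so +1.
(a,b)_3: α=1, u≡2; β=2, v≡1 (mod 3); (2|3)=-1, (1|3)=+1; sign (−1)^0·-1^2·+1^1 = +1.
(a,b)_7: α=1, u≡3; β=3, v≡1 (mod 7); (3|7)=-1, (1|7)=+1; sign (−1)^1·-1^3·+1^1 = +1.
(a,b)_2: α=-1, β=2; u≡1, v≡1 (mod 8); ε(u)ε(v)=0·0, αω(v)=-1·0, βω(u)=2·0; sum ≡ 0  ⇒  +1.
(a,b)_11: α=1, u≡3; β=2, v≡1 (mod 11); (3|11)=+1, (1|11)=+1; sign (−1)^0·+1^2·+1^1 = +1.
(10626, -4991 / ℚ) ramifies at {23, 31}: a division algebra.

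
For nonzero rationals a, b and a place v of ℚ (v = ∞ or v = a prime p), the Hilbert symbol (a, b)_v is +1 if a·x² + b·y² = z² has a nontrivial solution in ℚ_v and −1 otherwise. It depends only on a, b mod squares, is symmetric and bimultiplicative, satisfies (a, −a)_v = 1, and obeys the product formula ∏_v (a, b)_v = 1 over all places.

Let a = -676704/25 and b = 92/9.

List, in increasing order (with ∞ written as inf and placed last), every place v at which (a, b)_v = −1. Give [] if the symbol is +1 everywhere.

(a, b) ≡ (-42294, 23) mod (ℚ^×)²; places V = {2, 3, 5, 7, 19, 23, 53, ∞}.
(a,b)_∞: sgn(-42294)=−, sgn(23)=+, so +1.
(a,b)_7: α=1, u≡3; β=0, v≡4 (mod 7); (3|7)=-1, (4|7)=+1; sign (−1)^0·-1^0·+1^1 = +1.
(a,b)_2: α=5, β=2; u≡5, v≡7 (mod 8); ε(u)ε(v)=0·1, αω(v)=5·0, βω(u)=2·1; sum ≡ 0  ⇒  +1.
(a,b)_53: α=1, u≡32; β=0, v≡22 (mod 53); (32|53)=-1, (22|53)=-1; sign (−1)^0·-1^0·-1^1 = -1.
(a,b)_3: α=1, u≡2; β=-2, v≡2 (mod 3); (2|3)=-1, (2|3)=-1; sign (−1)^0·-1^-2·-1^1 = -1.
(a,b)_19: α=1, u≡11; β=0, v≡6 (mod 19); (11|19)=+1, (6|19)=+1; sign (−1)^0·+1^0·+1^1 = +1.
(a,b)_23: α=0, u≡1; β=1, v≡3 (mod 23); (1|23)=+1, (3|23)=+1; sign (−1)^0·+1^1·+1^0 = +1.
(a,b)_5: α=-2, u≡1; β=0, v≡3 (mod 5); (1|5)=+1, (3|5)=-1; sign (−1)^0·+1^0·-1^-2 = +1.
Ram(-42294, 23) = {3, 53}; no ℚ_3-point on the conic.

[3, 53]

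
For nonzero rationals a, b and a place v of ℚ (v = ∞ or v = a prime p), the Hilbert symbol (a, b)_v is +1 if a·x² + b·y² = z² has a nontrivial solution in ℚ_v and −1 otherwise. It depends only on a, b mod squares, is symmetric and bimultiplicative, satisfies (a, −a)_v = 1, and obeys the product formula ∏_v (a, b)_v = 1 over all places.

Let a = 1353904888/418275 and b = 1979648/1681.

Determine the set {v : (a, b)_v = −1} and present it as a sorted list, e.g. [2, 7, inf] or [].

(a, b) ≡ (262922, 7733) mod (ℚ^×)²; places V = {2, 3, 5, 7, 11, 13, 17, 19, 37, 41, ∞}.
(a,b)_19: α=1, u≡17; β=1, v≡8 (mod 19); (17|19)=+1, (8|19)=-1; sign (−1)^1·+1^1·-1^1 = +1.
(a,b)_2: α=3, β=8; u≡5, v≡5 (mod 8); ε(u)ε(v)=0·0, αω(v)=3·1, βω(u)=8·1; sum ≡ 1  ⇒  -1.
(a,b)_7: α=2, u≡1; β=0, v≡6 (mod 7); (1|7)=+1, (6|7)=-1; sign (−1)^0·+1^0·-1^2 = +1.
(a,b)_17: α=3, u≡13; β=0, v≡1 (mod 17); (13|17)=+1, (1|17)=+1; sign (−1)^0·+1^0·+1^3 = +1.
(a,b)_5: α=-2, u≡3; β=0, v≡3 (mod 5); (3|5)=-1, (3|5)=-1; sign (−1)^0·-1^0·-1^-2 = +1.
(a,b)_3: α=-2, u≡2; β=0, v≡2 (mod 3); (2|3)=-1, (2|3)=-1; sign (−1)^0·-1^0·-1^-2 = +1.
(a,b)_41: α=0, u≡15; β=-2, v≡4 (mod 41); (15|41)=-1, (4|41)=+1; sign (−1)^0·-1^-2·+1^0 = +1.
(a,b)_11: α=-1, u≡8; β=1, v≡7 (mod 11); (8|11)=-1, (7|11)=-1; sign (−1)^1·-1^1·-1^-1 = -1.
(a,b)_37: α=1, u≡31; β=1, v≡14 (mod 37); (31|37)=-1, (14|37)=-1; sign (−1)^0·-1^1·-1^1 = +1.
(a,b)_∞: sgn(262922)=+, sgn(7733)=+, so +1.
(a,b)_13: α=-2, u≡10; β=0, v≡2 (mod 13); (10|13)=+1, (2|13)=-1; sign (−1)^0·+1^0·-1^-2 = +1.
Ram(262922, 7733) = {2, 11}; no ℚ_2-point on the conic.

[2, 11]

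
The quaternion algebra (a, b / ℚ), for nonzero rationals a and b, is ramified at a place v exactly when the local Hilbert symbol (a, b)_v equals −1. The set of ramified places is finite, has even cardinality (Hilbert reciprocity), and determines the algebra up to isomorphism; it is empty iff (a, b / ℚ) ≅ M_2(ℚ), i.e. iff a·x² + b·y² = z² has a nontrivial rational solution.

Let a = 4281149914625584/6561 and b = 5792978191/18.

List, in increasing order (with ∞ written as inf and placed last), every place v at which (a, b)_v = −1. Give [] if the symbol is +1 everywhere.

(a, b) ≡ (125419, 32094062) mod (ℚ^×)²; places V = {2, 3, 7, 11, 13, 17, 19, 23, 41, ∞}.
(a,b)_11: α=2, u≡6; β=1, v≡6 (mod 11); (6|11)=-1, (6|11)=-1; sign (−1)^0·-1^1·-1^2 = -1.
(a,b)_19: α=3, u≡15; β=2, v≡8 (mod 19); (15|19)=-1, (8|19)=-1; sign (−1)^0·-1^2·-1^3 = -1.
(a,b)_23: α=1, u≡3; β=1, v≡21 (mod 23); (3|23)=+1, (21|23)=-1; sign (−1)^1·+1^1·-1^1 = +1.
(a,b)_∞: sgn(125419)=+, sgn(32094062)=+, so +1.
(a,b)_7: α=1, u≡1; β=1, v≡3 (mod 7); (1|7)=+1, (3|7)=-1; sign (−1)^1·+1^1·-1^1 = +1.
(a,b)_13: α=2, u≡8; β=1, v≡9 (mod 13); (8|13)=-1, (9|13)=+1; sign (−1)^0·-1^1·+1^2 = -1.
(a,b)_2: α=4, β=-1; u≡3, v≡7 (mod 8); ε(u)ε(v)=1·1, αω(v)=4·0, βω(u)=-1·1; sum ≡ 0  ⇒  +1.
(a,b)_41: α=1, u≡40; β=1, v≡16 (mod 41); (40|41)=+1, (16|41)=+1; sign (−1)^0·+1^1·+1^1 = +1.
(a,b)_17: α=2, u≡5; β=1, v≡4 (mod 17); (5|17)=-1, (4|17)=+1; sign (−1)^0·-1^1·+1^2 = -1.
(a,b)_3: α=-8, u≡1; β=-2, v≡2 (mod 3); (1|3)=+1, (2|3)=-1; sign (−1)^0·+1^-2·-1^-8 = +1.
Ram(125419, 32094062) = {11, 13, 17, 19}; no ℚ_11-point on the conic.

[11, 13, 17, 19]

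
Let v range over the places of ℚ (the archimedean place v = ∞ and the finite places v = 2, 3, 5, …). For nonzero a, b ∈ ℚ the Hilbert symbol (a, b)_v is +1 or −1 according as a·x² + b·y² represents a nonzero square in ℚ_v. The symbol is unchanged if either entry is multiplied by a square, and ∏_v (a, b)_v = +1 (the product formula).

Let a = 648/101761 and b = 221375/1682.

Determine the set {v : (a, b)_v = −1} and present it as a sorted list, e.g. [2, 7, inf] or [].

[5, 11]

Mod squares: a ≡ 2, b ≡ 17710. Check v ∈ {∞, 2, 3, 5, 7, 11, 23, 29}.
v=7: a=7^0·(≡2), b=7^1·(≡3) mod 7; (2|7)=+1, (3|7)=-1; (−1)^{0·1·3}·(+1)^1·(-1)^0 = +1.
v=5: a=5^0·(≡3), b=5^3·(≡3) mod 5; (3|5)=-1, (3|5)=-1; (−1)^{0·3·2}·(-1)^3·(-1)^0 = -1.
v=11: a=11^-2·(≡2), b=11^1·(≡5) mod 11; (2|11)=-1, (5|11)=+1; (−1)^{-2·1·5}·(-1)^1·(+1)^-2 = -1.
v=23: a=23^0·(≡3), b=23^1·(≡19) mod 23; (3|23)=+1, (19|23)=-1; (−1)^{0·1·11}·(+1)^1·(-1)^0 = +1.
v=29: a=29^-2·(≡2), b=29^-2·(≡9) mod 29; (2|29)=-1, (9|29)=+1; (−1)^{-2·-2·14}·(-1)^-2·(+1)^-2 = +1.
v=∞: 2 > 0 and 17710 > 0  ⇒  (a,b)_∞ = +1.
v=3: a=3^4·(≡2), b=3^0·(≡1) mod 3; (2|3)=-1, (1|3)=+1; (−1)^{4·0·1}·(-1)^0·(+1)^4 = +1.
v=2: v_2(a)=3, v_2(b)=-1; units ≡ 1, 7 (mod 8); ε·ε+αω+βω = 0·1+3·0+-1·0 ≡ 0  ⇒  (a,b)_2 = +1.
Ram(2, 17710) = {5, 11}; no ℚ_5-point on the conic.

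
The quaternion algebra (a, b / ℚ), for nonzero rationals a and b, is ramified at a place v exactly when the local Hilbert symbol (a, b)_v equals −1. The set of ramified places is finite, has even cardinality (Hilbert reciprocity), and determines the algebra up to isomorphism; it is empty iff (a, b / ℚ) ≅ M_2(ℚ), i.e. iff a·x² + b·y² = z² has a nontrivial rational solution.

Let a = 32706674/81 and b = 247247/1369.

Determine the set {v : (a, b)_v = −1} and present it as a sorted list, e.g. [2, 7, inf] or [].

[11, 13]

(a, b) ≡ (34034, 1463) mod (ℚ^×)²; places V = {2, 3, 7, 11, 13, 17, 19, 31, 37, ∞}.
(a,b)_∞: sgn(34034)=+, sgn(1463)=+, so +1.
(a,b)_11: α=1, u≡3; β=1, v≡3 (mod 11); (3|11)=+1, (3|11)=+1; sign (−1)^1·+1^1·+1^1 = -1.
(a,b)_19: α=0, u≡11; β=1, v≡17 (mod 19); (11|19)=+1, (17|19)=+1; sign (−1)^0·+1^1·+1^0 = +1.
(a,b)_13: α=1, u≡7; β=2, v≡5 (mod 13); (7|13)=-1, (5|13)=-1; sign (−1)^0·-1^2·-1^1 = -1.
(a,b)_7: α=1, u≡2; β=1, v≡5 (mod 7); (2|7)=+1, (5|7)=-1; sign (−1)^1·+1^1·-1^1 = +1.
(a,b)_17: α=1, u≡9; β=0, v≡15 (mod 17); (9|17)=+1, (15|17)=+1; sign (−1)^0·+1^0·+1^1 = +1.
(a,b)_31: α=2, u≡21; β=0, v≡23 (mod 31); (21|31)=-1, (23|31)=-1; sign (−1)^0·-1^0·-1^2 = +1.
(a,b)_3: α=-4, u≡2; β=0, v≡2 (mod 3); (2|3)=-1, (2|3)=-1; sign (−1)^0·-1^0·-1^-4 = +1.
(a,b)_2: α=1, β=0; u≡1, v≡7 (mod 8); ε(u)ε(v)=0·1, αω(v)=1·0, βω(u)=0·0; sum ≡ 0  ⇒  +1.
(a,b)_37: α=0, u≡22; β=-2, v≡13 (mod 37); (22|37)=-1, (13|37)=-1; sign (−1)^0·-1^-2·-1^0 = +1.
(34034, 1463 / ℚ) ramifies at {11, 13}: a division algebra.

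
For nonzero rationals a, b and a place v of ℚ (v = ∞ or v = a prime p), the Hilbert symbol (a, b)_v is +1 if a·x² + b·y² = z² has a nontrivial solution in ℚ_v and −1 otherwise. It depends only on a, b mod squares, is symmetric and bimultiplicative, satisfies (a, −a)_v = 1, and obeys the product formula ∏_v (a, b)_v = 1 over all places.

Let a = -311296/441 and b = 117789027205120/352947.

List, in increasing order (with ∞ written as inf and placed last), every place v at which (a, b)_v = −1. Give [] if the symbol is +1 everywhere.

(a, b) ≡ (-19, 1110) mod (ℚ^×)²; places V = {2, 3, 5, 7, 19, 29, 37, ∞}.
(a,b)_7: α=-2, u≡4; β=-6, v≡4 (mod 7); (4|7)=+1, (4|7)=+1; sign (−1)^0·+1^-6·+1^-2 = +1.
(a,b)_5: α=0, u≡4; β=1, v≡2 (mod 5); (4|5)=+1, (2|5)=-1; sign (−1)^0·+1^1·-1^0 = +1.
(a,b)_37: α=0, u≡5; β=1, v≡25 (mod 37); (5|37)=-1, (25|37)=+1; sign (−1)^0·-1^1·+1^0 = -1.
(a,b)_3: α=-2, u≡2; β=-1, v≡1 (mod 3); (2|3)=-1, (1|3)=+1; sign (−1)^0·-1^-1·+1^-2 = -1.
(a,b)_∞: sgn(-19)=−, sgn(1110)=+, so +1.
(a,b)_2: α=14, β=21; u≡5, v≡3 (mod 8); ε(u)ε(v)=0·1, αω(v)=14·1, βω(u)=21·1; sum ≡ 1  ⇒  -1.
(a,b)_19: α=1, u≡8; β=2, v≡3 (mod 19); (8|19)=-1, (3|19)=-1; sign (−1)^0·-1^2·-1^1 = -1.
(a,b)_29: α=0, u≡8; β=2, v≡27 (mod 29); (8|29)=-1, (27|29)=-1; sign (−1)^0·-1^2·-1^0 = +1.
(-19, 1110 / ℚ) ramifies at {2, 3, 19, 37}: a division algebra.

[2, 3, 19, 37]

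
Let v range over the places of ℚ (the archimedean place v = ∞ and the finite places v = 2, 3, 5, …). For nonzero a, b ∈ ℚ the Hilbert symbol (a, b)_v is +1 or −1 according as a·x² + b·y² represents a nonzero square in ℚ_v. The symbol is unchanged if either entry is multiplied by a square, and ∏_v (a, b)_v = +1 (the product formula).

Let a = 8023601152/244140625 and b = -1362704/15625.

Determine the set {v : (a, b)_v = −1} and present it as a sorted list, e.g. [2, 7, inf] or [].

Mod squares: a ≡ 7, b ≡ -161. Check v ∈ {∞, 2, 5, 7, 23}.
v=7: a=7^1·(≡2), b=7^1·(≡5) mod 7; (2|7)=+1, (5|7)=-1; (−1)^{1·1·3}·(+1)^1·(-1)^1 = +1.
v=2: v_2(a)=12, v_2(b)=4; units ≡ 7, 7 (mod 8); ε·ε+αω+βω = 1·1+12·0+4·0 ≡ 1  ⇒  (a,b)_2 = -1.
v=∞: 7 > 0 and -161 < 0  ⇒  (a,b)_∞ = +1.
v=5: a=5^-12·(≡2), b=5^-6·(≡1) mod 5; (2|5)=-1, (1|5)=+1; (−1)^{-12·-6·2}·(-1)^-6·(+1)^-12 = +1.
v=23: a=23^4·(≡11), b=23^3·(≡9) mod 23; (11|23)=-1, (9|23)=+1; (−1)^{4·3·11}·(-1)^3·(+1)^4 = -1.
Ram(7, -161) = {2, 23}; no ℚ_2-point on the conic.

[2, 23]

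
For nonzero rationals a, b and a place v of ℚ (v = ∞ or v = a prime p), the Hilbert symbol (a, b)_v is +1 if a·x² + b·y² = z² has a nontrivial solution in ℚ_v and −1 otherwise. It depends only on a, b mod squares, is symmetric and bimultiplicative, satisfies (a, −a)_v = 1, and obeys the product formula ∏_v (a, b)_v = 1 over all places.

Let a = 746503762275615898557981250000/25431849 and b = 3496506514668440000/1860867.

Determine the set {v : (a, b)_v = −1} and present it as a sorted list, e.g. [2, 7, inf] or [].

(a, b) ≡ (63973, 2627157) mod (ℚ^×)²; places V = {2, 3, 5, 7, 13, 19, 31, 37, 41, 53, ∞}.
(a,b)_5: α=8, u≡3; β=4, v≡2 (mod 5); (3|5)=-1, (2|5)=-1; sign (−1)^0·-1^4·-1^8 = +1.
(a,b)_31: α=2, u≡20; β=1, v≡24 (mod 31); (20|31)=+1, (24|31)=-1; sign (−1)^0·+1^1·-1^2 = +1.
(a,b)_13: α=5, u≡11; β=3, v≡10 (mod 13); (11|13)=-1, (10|13)=+1; sign (−1)^0·-1^3·+1^5 = -1.
(a,b)_2: α=4, β=6; u≡5, v≡5 (mod 8); ε(u)ε(v)=0·0, αω(v)=4·1, βω(u)=6·1; sum ≡ 0  ⇒  +1.
(a,b)_3: α=-2, u≡1; β=-3, v≡1 (mod 3); (1|3)=+1, (1|3)=+1; sign (−1)^0·+1^-3·+1^-2 = +1.
(a,b)_53: α=2, u≡33; β=1, v≡14 (mod 53); (33|53)=-1, (14|53)=-1; sign (−1)^0·-1^1·-1^2 = -1.
(a,b)_37: α=3, u≡30; β=2, v≡30 (mod 37); (30|37)=+1, (30|37)=+1; sign (−1)^0·+1^2·+1^3 = +1.
(a,b)_∞: sgn(63973)=+, sgn(2627157)=+, so +1.
(a,b)_19: α=3, u≡6; β=2, v≡18 (mod 19); (6|19)=+1, (18|19)=-1; sign (−1)^0·+1^2·-1^3 = -1.
(a,b)_7: α=3, u≡2; β=2, v≡1 (mod 7); (2|7)=+1, (1|7)=+1; sign (−1)^0·+1^2·+1^3 = +1.
(a,b)_41: α=-4, u≡38; β=-3, v≡12 (mod 41); (38|41)=-1, (12|41)=-1; sign (−1)^0·-1^-3·-1^-4 = -1.
Ram(63973, 2627157) = {13, 19, 41, 53}; no ℚ_13-point on the conic.

[13, 19, 41, 53]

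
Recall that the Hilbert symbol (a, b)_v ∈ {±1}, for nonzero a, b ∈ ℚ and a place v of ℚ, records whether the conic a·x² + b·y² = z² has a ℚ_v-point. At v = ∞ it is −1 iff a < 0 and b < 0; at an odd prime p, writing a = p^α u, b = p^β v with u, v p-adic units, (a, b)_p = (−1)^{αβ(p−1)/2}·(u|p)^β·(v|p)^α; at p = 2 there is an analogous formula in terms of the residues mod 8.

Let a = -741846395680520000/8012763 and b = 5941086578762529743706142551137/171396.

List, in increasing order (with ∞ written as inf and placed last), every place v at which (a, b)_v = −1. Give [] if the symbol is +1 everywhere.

[13, 17, 29, 37]

(a, b) ≡ (-41523911, 12617) mod (ℚ^×)²; places V = {2, 3, 5, 11, 13, 17, 19, 23, 29, 31, 37, ∞}.
(a,b)_37: α=2, u≡32; β=5, v≡22 (mod 37); (32|37)=-1, (22|37)=-1; sign (−1)^0·-1^5·-1^2 = -1.
(a,b)_11: α=-1, u≡10; β=1, v≡1 (mod 11); (10|11)=-1, (1|11)=+1; sign (−1)^1·-1^1·+1^-1 = +1.
(a,b)_23: α=-2, u≡18; β=-2, v≡2 (mod 23); (18|23)=+1, (2|23)=+1; sign (−1)^0·+1^-2·+1^-2 = +1.
(a,b)_29: α=1, u≡6; β=2, v≡3 (mod 29); (6|29)=+1, (3|29)=-1; sign (−1)^0·+1^2·-1^1 = -1.
(a,b)_13: α=3, u≡5; β=4, v≡11 (mod 13); (5|13)=-1, (11|13)=-1; sign (−1)^0·-1^4·-1^3 = -1.
(a,b)_31: α=1, u≡30; β=3, v≡7 (mod 31); (30|31)=-1, (7|31)=+1; sign (−1)^1·-1^3·+1^1 = +1.
(a,b)_19: α=3, u≡11; β=4, v≡11 (mod 19); (11|19)=+1, (11|19)=+1; sign (−1)^0·+1^4·+1^3 = +1.
(a,b)_5: α=4, u≡1; β=0, v≡2 (mod 5); (1|5)=+1, (2|5)=-1; sign (−1)^0·+1^0·-1^4 = +1.
(a,b)_3: α=-4, u≡1; β=-4, v≡2 (mod 3); (1|3)=+1, (2|3)=-1; sign (−1)^0·+1^-4·-1^-4 = +1.
(a,b)_2: α=6, β=-2; u≡1, v≡1 (mod 8); ε(u)ε(v)=0·0, αω(v)=6·0, βω(u)=-2·0; sum ≡ 0  ⇒  +1.
(a,b)_∞: sgn(-41523911)=−, sgn(12617)=+, so +1.
(a,b)_17: α=-1, u≡5; β=4, v≡7 (mod 17); (5|17)=-1, (7|17)=-1; sign (−1)^0·-1^4·-1^-1 = -1.
(-41523911, 12617 / ℚ) ramifies at {13, 17, 29, 37}: a division algebra.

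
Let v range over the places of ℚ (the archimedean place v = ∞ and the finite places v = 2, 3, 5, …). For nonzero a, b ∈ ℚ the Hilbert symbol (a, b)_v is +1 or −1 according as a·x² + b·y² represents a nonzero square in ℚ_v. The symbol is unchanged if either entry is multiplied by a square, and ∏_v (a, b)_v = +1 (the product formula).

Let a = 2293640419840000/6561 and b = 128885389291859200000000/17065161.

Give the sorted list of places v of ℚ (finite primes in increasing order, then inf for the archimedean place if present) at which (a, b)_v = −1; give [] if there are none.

[7, 11, 29, 31]

Mod squares: a ≡ 9889, b ≡ 1315237. Check v ∈ {∞, 2, 3, 5, 7, 11, 13, 17, 19, 29, 31, 43}.
v=17: a=17^0·(≡7), b=17^-2·(≡8) mod 17; (7|17)=-1, (8|17)=+1; (−1)^{0·-2·8}·(-1)^-2·(+1)^0 = +1.
v=7: a=7^2·(≡5), b=7^3·(≡1) mod 7; (5|7)=-1, (1|7)=+1; (−1)^{2·3·3}·(-1)^3·(+1)^2 = -1.
v=11: a=11^1·(≡2), b=11^1·(≡7) mod 11; (2|11)=-1, (7|11)=-1; (−1)^{1·1·5}·(-1)^1·(-1)^1 = -1.
v=31: a=31^1·(≡16), b=31^1·(≡14) mod 31; (16|31)=+1, (14|31)=+1; (−1)^{1·1·15}·(+1)^1·(+1)^1 = -1.
v=43: a=43^2·(≡27), b=43^2·(≡18) mod 43; (27|43)=-1, (18|43)=-1; (−1)^{2·2·21}·(-1)^2·(-1)^2 = +1.
v=19: a=19^0·(≡7), b=19^1·(≡7) mod 19; (7|19)=+1, (7|19)=+1; (−1)^{0·1·9}·(+1)^1·(+1)^0 = +1.
v=5: a=5^4·(≡4), b=5^8·(≡2) mod 5; (4|5)=+1, (2|5)=-1; (−1)^{4·8·2}·(+1)^8·(-1)^4 = +1.
v=3: a=3^-8·(≡1), b=3^-10·(≡1) mod 3; (1|3)=+1, (1|3)=+1; (−1)^{-8·-10·1}·(+1)^-10·(+1)^-8 = +1.
v=29: a=29^1·(≡20), b=29^1·(≡12) mod 29; (20|29)=+1, (12|29)=-1; (−1)^{1·1·14}·(+1)^1·(-1)^1 = -1.
v=2: v_2(a)=12, v_2(b)=14; units ≡ 1, 5 (mod 8); ε·ε+αω+βω = 0·0+12·1+14·0 ≡ 0  ⇒  (a,b)_2 = +1.
v=13: a=13^0·(≡4), b=13^2·(≡9) mod 13; (4|13)=+1, (9|13)=+1; (−1)^{0·2·6}·(+1)^2·(+1)^0 = +1.
v=∞: 9889 > 0 and 1315237 > 0  ⇒  (a,b)_∞ = +1.
|Ram(9889, 1315237)| = 4, even; anisotropic at {7, 11, 29, 31}.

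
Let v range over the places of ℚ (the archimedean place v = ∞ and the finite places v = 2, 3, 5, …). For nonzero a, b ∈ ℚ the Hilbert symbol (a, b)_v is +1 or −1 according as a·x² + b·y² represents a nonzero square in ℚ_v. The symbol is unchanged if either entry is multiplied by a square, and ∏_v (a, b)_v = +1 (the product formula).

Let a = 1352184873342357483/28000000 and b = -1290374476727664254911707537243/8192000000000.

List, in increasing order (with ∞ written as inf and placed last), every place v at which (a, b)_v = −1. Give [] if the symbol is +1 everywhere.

[13, 17, 23, 29]

Mod squares: a ≡ 35581, b ≡ -3335. Check v ∈ {∞, 2, 3, 5, 7, 11, 13, 17, 19, 23, 29}.
v=13: a=13^3·(≡11), b=13^2·(≡11) mod 13; (11|13)=-1, (11|13)=-1; (−1)^{3·2·6}·(-1)^2·(-1)^3 = -1.
v=2: v_2(a)=-8, v_2(b)=-22; units ≡ 5, 1 (mod 8); ε·ε+αω+βω = 0·0+-8·0+-22·1 ≡ 0  ⇒  (a,b)_2 = +1.
v=7: a=7^-1·(≡4), b=7^0·(≡1) mod 7; (4|7)=+1, (1|7)=+1; (−1)^{-1·0·3}·(+1)^0·(+1)^-1 = +1.
v=23: a=23^3·(≡2), b=23^5·(≡1) mod 23; (2|23)=+1, (1|23)=+1; (−1)^{3·5·11}·(+1)^5·(+1)^3 = -1.
v=5: a=5^-6·(≡4), b=5^-9·(≡3) mod 5; (4|5)=+1, (3|5)=-1; (−1)^{-6·-9·2}·(+1)^-9·(-1)^-6 = +1.
v=∞: 35581 > 0 and -3335 < 0  ⇒  (a,b)_∞ = +1.
v=19: a=19^2·(≡3), b=19^4·(≡11) mod 19; (3|19)=-1, (11|19)=+1; (−1)^{2·4·9}·(-1)^4·(+1)^2 = +1.
v=29: a=29^2·(≡27), b=29^3·(≡23) mod 29; (27|29)=-1, (23|29)=+1; (−1)^{2·3·14}·(-1)^3·(+1)^2 = -1.
v=3: a=3^4·(≡1), b=3^6·(≡1) mod 3; (1|3)=+1, (1|3)=+1; (−1)^{4·6·1}·(+1)^6·(+1)^4 = +1.
v=17: a=17^1·(≡16), b=17^2·(≡14) mod 17; (16|17)=+1, (14|17)=-1; (−1)^{1·2·8}·(+1)^2·(-1)^1 = -1.
v=11: a=11^2·(≡10), b=11^6·(≡3) mod 11; (10|11)=-1, (3|11)=+1; (−1)^{2·6·5}·(-1)^6·(+1)^2 = +1.
(35581, -3335 / ℚ) ramifies at {13, 17, 23, 29}: a division algebra.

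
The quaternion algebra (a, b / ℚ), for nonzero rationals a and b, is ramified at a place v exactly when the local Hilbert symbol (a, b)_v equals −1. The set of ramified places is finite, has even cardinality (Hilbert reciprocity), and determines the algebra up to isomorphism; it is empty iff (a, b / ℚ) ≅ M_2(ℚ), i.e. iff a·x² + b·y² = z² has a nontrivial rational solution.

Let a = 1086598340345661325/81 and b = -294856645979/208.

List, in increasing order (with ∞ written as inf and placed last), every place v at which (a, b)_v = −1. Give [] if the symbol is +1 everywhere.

[17, 19, 23, 29, 31, 53]

(a, b) ≡ (6898957, -270682607) mod (ℚ^×)²; places V = {2, 3, 5, 7, 13, 17, 19, 23, 29, 31, 53, ∞}.
(a,b)_17: α=3, u≡12; β=2, v≡10 (mod 17); (12|17)=-1, (10|17)=-1; sign (−1)^0·-1^2·-1^3 = -1.
(a,b)_5: α=2, u≡3; β=0, v≡2 (mod 5); (3|5)=-1, (2|5)=-1; sign (−1)^0·-1^0·-1^2 = +1.
(a,b)_31: α=1, u≡17; β=1, v≡26 (mod 31); (17|31)=-1, (26|31)=-1; sign (−1)^1·-1^1·-1^1 = -1.
(a,b)_19: α=1, u≡2; β=1, v≡13 (mod 19); (2|19)=-1, (13|19)=-1; sign (−1)^1·-1^1·-1^1 = -1.
(a,b)_3: α=-4, u≡1; β=0, v≡1 (mod 3); (1|3)=+1, (1|3)=+1; sign (−1)^0·+1^0·+1^-4 = +1.
(a,b)_7: α=2, u≡2; β=2, v≡1 (mod 7); (2|7)=+1, (1|7)=+1; sign (−1)^0·+1^2·+1^2 = +1.
(a,b)_2: α=0, β=-4; u≡5, v≡1 (mod 8); ε(u)ε(v)=0·0, αω(v)=0·0, βω(u)=-4·1; sum ≡ 0  ⇒  +1.
(a,b)_53: α=1, u≡36; β=1, v≡41 (mod 53); (36|53)=+1, (41|53)=-1; sign (−1)^0·+1^1·-1^1 = -1.
(a,b)_∞: sgn(6898957)=+, sgn(-270682607)=−, so +1.
(a,b)_29: α=2, u≡26; β=1, v≡7 (mod 29); (26|29)=-1, (7|29)=+1; sign (−1)^0·-1^1·+1^2 = -1.
(a,b)_23: α=2, u≡14; β=1, v≡22 (mod 23); (14|23)=-1, (22|23)=-1; sign (−1)^0·-1^1·-1^2 = -1.
(a,b)_13: α=1, u≡1; β=-1, v≡9 (mod 13); (1|13)=+1, (9|13)=+1; sign (−1)^0·+1^-1·+1^1 = +1.
Ram(6898957, -270682607) = {17, 19, 23, 29, 31, 53}; no ℚ_17-point on the conic.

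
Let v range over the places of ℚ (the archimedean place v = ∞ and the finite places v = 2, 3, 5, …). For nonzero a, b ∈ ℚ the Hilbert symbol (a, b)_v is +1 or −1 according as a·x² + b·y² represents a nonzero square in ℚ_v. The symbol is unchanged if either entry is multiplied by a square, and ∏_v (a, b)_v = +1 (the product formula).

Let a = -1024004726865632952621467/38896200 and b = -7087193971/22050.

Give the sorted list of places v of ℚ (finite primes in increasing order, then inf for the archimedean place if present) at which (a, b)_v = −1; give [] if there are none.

[19, 29, 37, inf]

Mod squares: a ≡ -40774, b ≡ -693158. Check v ∈ {∞, 2, 3, 5, 7, 11, 13, 17, 19, 29, 37}.
v=7: a=7^-4·(≡4), b=7^-2·(≡5) mod 7; (4|7)=+1, (5|7)=-1; (−1)^{-4·-2·3}·(+1)^-2·(-1)^-4 = +1.
v=17: a=17^2·(≡13), b=17^1·(≡8) mod 17; (13|17)=+1, (8|17)=+1; (−1)^{2·1·8}·(+1)^1·(+1)^2 = +1.
v=5: a=5^-2·(≡1), b=5^-2·(≡2) mod 5; (1|5)=+1, (2|5)=-1; (−1)^{-2·-2·2}·(+1)^-2·(-1)^-2 = +1.
v=19: a=19^3·(≡17), b=19^1·(≡9) mod 19; (17|19)=+1, (9|19)=+1; (−1)^{3·1·9}·(+1)^1·(+1)^3 = -1.
v=2: v_2(a)=-3, v_2(b)=-1; units ≡ 5, 5 (mod 8); ε·ε+αω+βω = 0·0+-3·1+-1·1 ≡ 0  ⇒  (a,b)_2 = +1.
v=29: a=29^3·(≡19), b=29^1·(≡22) mod 29; (19|29)=-1, (22|29)=+1; (−1)^{3·1·14}·(-1)^1·(+1)^3 = -1.
v=37: a=37^3·(≡13), b=37^1·(≡1) mod 37; (13|37)=-1, (1|37)=+1; (−1)^{3·1·18}·(-1)^1·(+1)^3 = -1.
v=3: a=3^-4·(≡2), b=3^-2·(≡1) mod 3; (2|3)=-1, (1|3)=+1; (−1)^{-4·-2·1}·(-1)^-2·(+1)^-4 = +1.
v=11: a=11^4·(≡4), b=11^2·(≡6) mod 11; (4|11)=+1, (6|11)=-1; (−1)^{4·2·5}·(+1)^2·(-1)^4 = +1.
v=∞: -40774 < 0 and -693158 < 0  ⇒  (a,b)_∞ = -1.
v=13: a=13^4·(≡6), b=13^2·(≡2) mod 13; (6|13)=-1, (2|13)=-1; (−1)^{4·2·6}·(-1)^2·(-1)^4 = +1.
|Ram(-40774, -693158)| = 4, even; anisotropic at {19, 29, 37, ∞}.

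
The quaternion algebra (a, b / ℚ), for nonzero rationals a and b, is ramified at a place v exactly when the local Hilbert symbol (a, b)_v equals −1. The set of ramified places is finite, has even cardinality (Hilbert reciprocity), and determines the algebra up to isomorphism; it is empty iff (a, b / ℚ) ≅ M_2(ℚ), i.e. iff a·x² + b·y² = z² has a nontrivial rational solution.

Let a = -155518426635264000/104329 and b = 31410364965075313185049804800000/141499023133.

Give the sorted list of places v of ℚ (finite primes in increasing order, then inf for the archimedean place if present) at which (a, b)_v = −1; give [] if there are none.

[3, 11]

(a, b) ≡ (-2310, 10010) mod (ℚ^×)²; places V = {2, 3, 5, 7, 11, 13, 17, 19, 37, ∞}.
(a,b)_3: α=5, u≡1; β=10, v≡2 (mod 3); (1|3)=+1, (2|3)=-1; sign (−1)^0·+1^10·-1^5 = -1.
(a,b)_7: α=3, u≡5; β=5, v≡2 (mod 7); (5|7)=-1, (2|7)=+1; sign (−1)^1·-1^5·+1^3 = +1.
(a,b)_11: α=3, u≡2; β=5, v≡6 (mod 11); (2|11)=-1, (6|11)=-1; sign (−1)^1·-1^5·-1^3 = -1.
(a,b)_19: α=-2, u≡14; β=-4, v≡17 (mod 19); (14|19)=-1, (17|19)=+1; sign (−1)^0·-1^-4·+1^-2 = +1.
(a,b)_37: α=2, u≡34; β=4, v≡6 (mod 37); (34|37)=+1, (6|37)=-1; sign (−1)^0·+1^4·-1^2 = +1.
(a,b)_∞: sgn(-2310)=−, sgn(10010)=+, so +1.
(a,b)_5: α=3, u≡2; β=5, v≡2 (mod 5); (2|5)=-1, (2|5)=-1; sign (−1)^0·-1^5·-1^3 = +1.
(a,b)_17: α=-2, u≡2; β=-4, v≡10 (mod 17); (2|17)=+1, (10|17)=-1; sign (−1)^0·+1^-4·-1^-2 = +1.
(a,b)_2: α=13, β=25; u≡5, v≡5 (mod 8); ε(u)ε(v)=0·0, αω(v)=13·1, βω(u)=25·1; sum ≡ 0  ⇒  +1.
(a,b)_13: α=0, u≡1; β=-1, v≡9 (mod 13); (1|13)=+1, (9|13)=+1; sign (−1)^0·+1^-1·+1^0 = +1.
(-2310, 10010 / ℚ) ramifies at {3, 11}: a division algebra.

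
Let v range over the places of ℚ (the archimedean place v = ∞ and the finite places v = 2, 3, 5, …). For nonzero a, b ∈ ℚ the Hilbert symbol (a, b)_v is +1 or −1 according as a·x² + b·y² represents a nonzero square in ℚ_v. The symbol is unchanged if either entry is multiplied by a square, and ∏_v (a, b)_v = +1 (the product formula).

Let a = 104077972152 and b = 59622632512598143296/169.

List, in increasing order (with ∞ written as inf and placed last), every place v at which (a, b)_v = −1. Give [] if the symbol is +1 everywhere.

[2, 23]

(a, b) ≡ (163438, 1309) mod (ℚ^×)²; places V = {2, 3, 7, 11, 13, 17, 19, 23, ∞}.
(a,b)_23: α=1, u≡20; β=2, v≡17 (mod 23); (20|23)=-1, (17|23)=-1; sign (−1)^0·-1^2·-1^1 = -1.
(a,b)_2: α=3, β=6; u≡7, v≡5 (mod 8); ε(u)ε(v)=1·0, αω(v)=3·1, βω(u)=6·0; sum ≡ 1  ⇒  -1.
(a,b)_17: α=1, u≡9; β=3, v≡1 (mod 17); (9|17)=+1, (1|17)=+1; sign (−1)^0·+1^3·+1^1 = +1.
(a,b)_13: α=0, u≡11; β=-2, v≡9 (mod 13); (11|13)=-1, (9|13)=+1; sign (−1)^0·-1^-2·+1^0 = +1.
(a,b)_3: α=2, u≡1; β=6, v≡1 (mod 3); (1|3)=+1, (1|3)=+1; sign (−1)^0·+1^6·+1^2 = +1.
(a,b)_∞: sgn(163438)=+, sgn(1309)=+, so +1.
(a,b)_11: α=1, u≡2; β=1, v≡4 (mod 11); (2|11)=-1, (4|11)=+1; sign (−1)^1·-1^1·+1^1 = +1.
(a,b)_7: α=2, u≡1; β=3, v≡3 (mod 7); (1|7)=+1, (3|7)=-1; sign (−1)^0·+1^3·-1^2 = +1.
(a,b)_19: α=3, u≡15; β=4, v≡11 (mod 19); (15|19)=-1, (11|19)=+1; sign (−1)^0·-1^4·+1^3 = +1.
(163438, 1309 / ℚ) ramifies at {2, 23}: a division algebra.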